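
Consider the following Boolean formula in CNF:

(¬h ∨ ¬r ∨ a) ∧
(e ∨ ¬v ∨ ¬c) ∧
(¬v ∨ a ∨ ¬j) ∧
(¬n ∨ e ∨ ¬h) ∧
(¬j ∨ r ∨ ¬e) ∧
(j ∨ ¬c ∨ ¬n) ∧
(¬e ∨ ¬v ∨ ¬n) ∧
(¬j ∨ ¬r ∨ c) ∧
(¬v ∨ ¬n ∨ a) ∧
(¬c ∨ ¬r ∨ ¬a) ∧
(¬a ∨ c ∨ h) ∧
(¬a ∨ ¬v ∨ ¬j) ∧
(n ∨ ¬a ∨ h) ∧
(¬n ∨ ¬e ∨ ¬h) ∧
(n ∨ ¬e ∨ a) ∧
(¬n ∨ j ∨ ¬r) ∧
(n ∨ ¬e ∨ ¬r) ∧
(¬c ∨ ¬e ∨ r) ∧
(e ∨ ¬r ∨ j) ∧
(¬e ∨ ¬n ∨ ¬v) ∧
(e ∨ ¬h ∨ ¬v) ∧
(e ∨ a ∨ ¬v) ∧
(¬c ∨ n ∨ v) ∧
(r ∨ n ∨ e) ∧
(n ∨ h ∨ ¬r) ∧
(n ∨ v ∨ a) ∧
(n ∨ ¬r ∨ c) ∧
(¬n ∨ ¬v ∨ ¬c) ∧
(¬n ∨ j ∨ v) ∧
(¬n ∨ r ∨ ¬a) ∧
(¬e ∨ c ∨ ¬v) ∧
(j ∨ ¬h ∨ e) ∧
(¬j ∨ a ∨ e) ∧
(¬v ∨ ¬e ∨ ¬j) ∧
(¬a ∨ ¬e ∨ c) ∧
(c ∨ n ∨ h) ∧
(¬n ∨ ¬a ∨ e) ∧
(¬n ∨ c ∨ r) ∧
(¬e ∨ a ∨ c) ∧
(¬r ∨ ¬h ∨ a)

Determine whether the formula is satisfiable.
Yes

Yes, the formula is satisfiable.

One satisfying assignment is: j=True, c=True, v=False, n=True, e=True, r=True, a=False, h=False

Verification: With this assignment, all 40 clauses evaluate to true.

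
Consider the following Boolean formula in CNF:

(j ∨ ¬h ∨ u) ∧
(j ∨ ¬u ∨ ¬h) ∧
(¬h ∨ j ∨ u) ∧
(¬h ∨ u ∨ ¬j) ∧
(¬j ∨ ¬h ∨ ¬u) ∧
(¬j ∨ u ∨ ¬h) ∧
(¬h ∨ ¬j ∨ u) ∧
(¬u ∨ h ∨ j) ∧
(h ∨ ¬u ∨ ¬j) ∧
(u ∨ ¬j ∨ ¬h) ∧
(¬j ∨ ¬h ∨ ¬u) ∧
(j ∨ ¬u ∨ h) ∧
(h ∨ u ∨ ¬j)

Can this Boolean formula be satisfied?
Yes

Yes, the formula is satisfiable.

One satisfying assignment is: u=False, j=False, h=False

Verification: With this assignment, all 13 clauses evaluate to true.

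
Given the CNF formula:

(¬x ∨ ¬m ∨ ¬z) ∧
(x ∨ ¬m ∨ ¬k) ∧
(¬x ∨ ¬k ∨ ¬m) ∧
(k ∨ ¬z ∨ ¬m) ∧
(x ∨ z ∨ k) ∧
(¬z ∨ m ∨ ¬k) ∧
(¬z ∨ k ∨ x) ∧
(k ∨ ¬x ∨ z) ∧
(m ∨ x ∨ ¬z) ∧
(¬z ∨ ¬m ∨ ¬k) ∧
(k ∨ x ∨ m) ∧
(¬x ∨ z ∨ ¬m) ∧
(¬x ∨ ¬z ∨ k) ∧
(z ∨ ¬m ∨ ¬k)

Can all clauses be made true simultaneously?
Yes

Yes, the formula is satisfiable.

One satisfying assignment is: k=True, x=True, z=False, m=False

Verification: With this assignment, all 14 clauses evaluate to true.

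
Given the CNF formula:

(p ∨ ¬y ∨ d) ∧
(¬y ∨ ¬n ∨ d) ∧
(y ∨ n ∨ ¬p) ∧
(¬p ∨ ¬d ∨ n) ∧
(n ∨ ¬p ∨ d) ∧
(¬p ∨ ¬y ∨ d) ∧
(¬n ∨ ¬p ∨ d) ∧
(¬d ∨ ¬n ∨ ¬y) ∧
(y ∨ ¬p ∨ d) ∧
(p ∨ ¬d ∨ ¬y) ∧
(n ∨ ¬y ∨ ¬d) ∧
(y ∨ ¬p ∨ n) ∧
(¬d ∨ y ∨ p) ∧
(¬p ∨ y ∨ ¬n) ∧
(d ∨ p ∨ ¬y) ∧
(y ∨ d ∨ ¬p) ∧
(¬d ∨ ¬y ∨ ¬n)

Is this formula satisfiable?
Yes

Yes, the formula is satisfiable.

One satisfying assignment is: d=False, n=False, p=False, y=False

Verification: With this assignment, all 17 clauses evaluate to true.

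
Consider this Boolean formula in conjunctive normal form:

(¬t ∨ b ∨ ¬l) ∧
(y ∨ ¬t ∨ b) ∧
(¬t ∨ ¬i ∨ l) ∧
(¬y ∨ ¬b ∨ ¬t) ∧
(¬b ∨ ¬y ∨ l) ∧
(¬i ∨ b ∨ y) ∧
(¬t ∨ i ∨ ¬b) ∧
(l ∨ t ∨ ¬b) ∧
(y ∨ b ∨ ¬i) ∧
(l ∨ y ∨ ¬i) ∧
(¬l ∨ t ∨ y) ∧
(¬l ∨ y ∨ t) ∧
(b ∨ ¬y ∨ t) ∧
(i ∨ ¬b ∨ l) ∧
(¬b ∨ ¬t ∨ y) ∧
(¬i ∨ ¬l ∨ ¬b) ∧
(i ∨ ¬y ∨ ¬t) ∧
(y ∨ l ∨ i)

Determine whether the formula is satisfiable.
Yes

Yes, the formula is satisfiable.

One satisfying assignment is: l=True, b=True, y=True, t=False, i=False

Verification: With this assignment, all 18 clauses evaluate to true.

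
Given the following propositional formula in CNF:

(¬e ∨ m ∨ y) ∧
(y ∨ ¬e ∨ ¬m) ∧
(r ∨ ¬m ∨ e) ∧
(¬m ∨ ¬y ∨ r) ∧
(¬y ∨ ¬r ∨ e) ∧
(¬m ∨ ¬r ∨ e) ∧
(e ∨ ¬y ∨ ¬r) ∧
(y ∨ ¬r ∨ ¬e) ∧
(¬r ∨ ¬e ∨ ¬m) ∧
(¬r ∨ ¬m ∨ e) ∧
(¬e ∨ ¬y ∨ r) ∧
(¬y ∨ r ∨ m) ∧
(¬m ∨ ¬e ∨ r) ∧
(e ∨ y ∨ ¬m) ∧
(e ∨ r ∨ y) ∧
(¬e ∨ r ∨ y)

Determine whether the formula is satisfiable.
Yes

Yes, the formula is satisfiable.

One satisfying assignment is: m=False, y=True, r=True, e=True

Verification: With this assignment, all 16 clauses evaluate to true.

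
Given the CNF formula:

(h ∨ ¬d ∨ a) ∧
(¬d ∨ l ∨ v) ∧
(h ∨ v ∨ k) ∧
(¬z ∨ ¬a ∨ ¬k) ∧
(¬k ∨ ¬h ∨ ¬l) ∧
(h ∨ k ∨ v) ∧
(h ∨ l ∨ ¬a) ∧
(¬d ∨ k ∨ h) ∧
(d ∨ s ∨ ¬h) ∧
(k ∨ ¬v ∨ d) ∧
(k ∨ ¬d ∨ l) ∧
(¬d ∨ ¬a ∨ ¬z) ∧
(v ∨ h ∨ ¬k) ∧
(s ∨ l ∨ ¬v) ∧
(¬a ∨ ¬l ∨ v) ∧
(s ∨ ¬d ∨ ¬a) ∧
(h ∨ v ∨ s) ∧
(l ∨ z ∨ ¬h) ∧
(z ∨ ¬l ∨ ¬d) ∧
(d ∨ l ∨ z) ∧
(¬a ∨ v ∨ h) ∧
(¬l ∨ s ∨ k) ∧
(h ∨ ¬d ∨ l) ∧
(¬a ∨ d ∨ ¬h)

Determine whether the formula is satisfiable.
Yes

Yes, the formula is satisfiable.

One satisfying assignment is: h=True, l=False, a=False, k=False, z=True, d=False, s=True, v=False

Verification: With this assignment, all 24 clauses evaluate to true.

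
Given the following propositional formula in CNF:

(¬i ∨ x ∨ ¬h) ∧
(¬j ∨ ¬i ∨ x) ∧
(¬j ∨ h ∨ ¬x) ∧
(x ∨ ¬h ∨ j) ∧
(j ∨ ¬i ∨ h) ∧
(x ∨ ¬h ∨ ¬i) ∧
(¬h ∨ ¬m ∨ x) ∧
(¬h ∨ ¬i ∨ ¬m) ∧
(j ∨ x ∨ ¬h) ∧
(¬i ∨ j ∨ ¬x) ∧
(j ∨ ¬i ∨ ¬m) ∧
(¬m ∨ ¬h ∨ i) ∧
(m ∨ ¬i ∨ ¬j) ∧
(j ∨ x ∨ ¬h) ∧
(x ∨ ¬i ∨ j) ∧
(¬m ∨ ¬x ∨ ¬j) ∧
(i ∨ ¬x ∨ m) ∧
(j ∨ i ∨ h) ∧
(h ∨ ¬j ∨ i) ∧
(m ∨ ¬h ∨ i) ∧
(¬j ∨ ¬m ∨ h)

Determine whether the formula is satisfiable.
No

No, the formula is not satisfiable.

No assignment of truth values to the variables can make all 21 clauses true simultaneously.

The formula is UNSAT (unsatisfiable).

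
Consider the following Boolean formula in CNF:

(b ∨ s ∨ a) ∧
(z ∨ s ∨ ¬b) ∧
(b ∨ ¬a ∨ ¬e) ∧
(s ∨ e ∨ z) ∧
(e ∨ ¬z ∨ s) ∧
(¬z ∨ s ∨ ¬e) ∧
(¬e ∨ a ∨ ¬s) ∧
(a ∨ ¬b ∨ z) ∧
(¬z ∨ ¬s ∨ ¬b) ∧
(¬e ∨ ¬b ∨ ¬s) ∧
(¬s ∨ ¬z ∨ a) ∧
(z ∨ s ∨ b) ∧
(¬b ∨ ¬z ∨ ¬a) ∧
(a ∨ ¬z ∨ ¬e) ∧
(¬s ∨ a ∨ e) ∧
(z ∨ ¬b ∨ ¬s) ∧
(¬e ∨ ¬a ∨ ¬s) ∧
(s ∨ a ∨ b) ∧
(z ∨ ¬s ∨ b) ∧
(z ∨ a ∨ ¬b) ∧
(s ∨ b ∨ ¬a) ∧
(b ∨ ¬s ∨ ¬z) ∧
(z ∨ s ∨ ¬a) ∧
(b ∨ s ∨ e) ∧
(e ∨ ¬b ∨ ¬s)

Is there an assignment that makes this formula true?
No

No, the formula is not satisfiable.

No assignment of truth values to the variables can make all 25 clauses true simultaneously.

The formula is UNSAT (unsatisfiable).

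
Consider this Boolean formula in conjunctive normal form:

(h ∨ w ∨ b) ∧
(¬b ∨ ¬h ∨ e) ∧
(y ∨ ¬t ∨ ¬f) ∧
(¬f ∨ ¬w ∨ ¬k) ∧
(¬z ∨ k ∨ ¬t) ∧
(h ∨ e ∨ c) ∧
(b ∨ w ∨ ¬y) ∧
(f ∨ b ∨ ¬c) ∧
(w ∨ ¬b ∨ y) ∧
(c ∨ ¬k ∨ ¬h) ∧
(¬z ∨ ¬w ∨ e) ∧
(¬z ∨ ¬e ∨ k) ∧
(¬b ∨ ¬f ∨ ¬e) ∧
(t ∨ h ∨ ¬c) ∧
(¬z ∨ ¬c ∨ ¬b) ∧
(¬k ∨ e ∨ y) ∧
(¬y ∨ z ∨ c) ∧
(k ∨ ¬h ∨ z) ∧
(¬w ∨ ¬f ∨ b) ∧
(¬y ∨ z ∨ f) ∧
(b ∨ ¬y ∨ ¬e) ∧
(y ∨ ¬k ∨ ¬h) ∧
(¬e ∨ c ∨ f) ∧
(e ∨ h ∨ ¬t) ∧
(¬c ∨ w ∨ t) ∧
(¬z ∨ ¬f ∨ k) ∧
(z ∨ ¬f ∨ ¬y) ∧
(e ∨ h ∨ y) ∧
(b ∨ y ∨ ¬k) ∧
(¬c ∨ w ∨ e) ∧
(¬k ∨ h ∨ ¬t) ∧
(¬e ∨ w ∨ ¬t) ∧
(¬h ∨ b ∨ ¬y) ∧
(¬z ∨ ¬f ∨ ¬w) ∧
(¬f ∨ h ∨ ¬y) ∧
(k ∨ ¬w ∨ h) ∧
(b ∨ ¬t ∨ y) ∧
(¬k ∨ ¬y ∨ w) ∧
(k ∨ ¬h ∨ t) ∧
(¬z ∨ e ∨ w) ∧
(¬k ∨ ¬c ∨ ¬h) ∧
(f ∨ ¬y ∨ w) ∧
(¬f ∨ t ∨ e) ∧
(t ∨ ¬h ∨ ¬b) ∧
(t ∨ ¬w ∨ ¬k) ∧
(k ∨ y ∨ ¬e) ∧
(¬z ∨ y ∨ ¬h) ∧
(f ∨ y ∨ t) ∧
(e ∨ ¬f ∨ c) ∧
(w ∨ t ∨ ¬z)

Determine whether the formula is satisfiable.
No

No, the formula is not satisfiable.

No assignment of truth values to the variables can make all 50 clauses true simultaneously.

The formula is UNSAT (unsatisfiable).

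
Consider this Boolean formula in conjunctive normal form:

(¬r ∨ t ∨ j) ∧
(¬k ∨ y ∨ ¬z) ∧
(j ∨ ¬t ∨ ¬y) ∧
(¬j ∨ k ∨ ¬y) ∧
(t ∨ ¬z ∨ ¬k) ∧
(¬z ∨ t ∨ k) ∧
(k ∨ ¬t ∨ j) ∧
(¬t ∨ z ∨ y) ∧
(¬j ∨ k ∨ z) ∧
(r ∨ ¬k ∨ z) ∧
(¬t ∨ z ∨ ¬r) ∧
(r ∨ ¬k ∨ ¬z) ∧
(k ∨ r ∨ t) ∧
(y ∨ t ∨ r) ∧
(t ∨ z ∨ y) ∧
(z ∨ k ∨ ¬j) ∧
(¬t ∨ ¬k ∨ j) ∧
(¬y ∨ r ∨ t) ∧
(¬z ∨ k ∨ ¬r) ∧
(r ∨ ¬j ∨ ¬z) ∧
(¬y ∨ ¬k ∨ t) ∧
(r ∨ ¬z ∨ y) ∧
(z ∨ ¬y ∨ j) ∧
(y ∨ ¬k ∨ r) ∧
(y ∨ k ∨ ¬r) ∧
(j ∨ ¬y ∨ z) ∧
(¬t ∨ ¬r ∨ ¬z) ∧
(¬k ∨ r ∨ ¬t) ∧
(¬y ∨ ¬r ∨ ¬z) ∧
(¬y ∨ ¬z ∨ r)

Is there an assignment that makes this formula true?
No

No, the formula is not satisfiable.

No assignment of truth values to the variables can make all 30 clauses true simultaneously.

The formula is UNSAT (unsatisfiable).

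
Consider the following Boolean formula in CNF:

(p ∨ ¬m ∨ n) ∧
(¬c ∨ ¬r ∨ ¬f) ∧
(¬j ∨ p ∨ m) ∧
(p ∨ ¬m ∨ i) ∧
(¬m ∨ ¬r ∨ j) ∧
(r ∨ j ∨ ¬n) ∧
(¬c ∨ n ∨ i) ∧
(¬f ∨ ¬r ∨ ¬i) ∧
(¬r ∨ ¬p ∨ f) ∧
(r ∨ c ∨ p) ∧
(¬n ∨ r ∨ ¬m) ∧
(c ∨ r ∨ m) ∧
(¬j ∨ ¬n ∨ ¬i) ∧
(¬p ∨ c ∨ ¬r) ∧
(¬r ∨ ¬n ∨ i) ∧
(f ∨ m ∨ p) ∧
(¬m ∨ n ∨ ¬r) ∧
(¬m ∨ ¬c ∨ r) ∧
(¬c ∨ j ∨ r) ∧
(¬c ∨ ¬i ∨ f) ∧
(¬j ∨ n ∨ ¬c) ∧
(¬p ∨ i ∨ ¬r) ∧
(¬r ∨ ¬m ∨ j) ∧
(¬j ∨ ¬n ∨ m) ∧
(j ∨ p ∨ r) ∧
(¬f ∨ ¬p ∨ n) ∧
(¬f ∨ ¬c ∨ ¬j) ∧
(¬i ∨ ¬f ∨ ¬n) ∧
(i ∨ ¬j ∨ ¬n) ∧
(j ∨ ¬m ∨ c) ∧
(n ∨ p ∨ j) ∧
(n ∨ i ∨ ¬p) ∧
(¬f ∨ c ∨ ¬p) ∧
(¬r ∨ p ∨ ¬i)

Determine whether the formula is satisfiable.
Yes

Yes, the formula is satisfiable.

One satisfying assignment is: i=True, p=True, c=False, r=False, f=False, j=True, n=False, m=True

Verification: With this assignment, all 34 clauses evaluate to true.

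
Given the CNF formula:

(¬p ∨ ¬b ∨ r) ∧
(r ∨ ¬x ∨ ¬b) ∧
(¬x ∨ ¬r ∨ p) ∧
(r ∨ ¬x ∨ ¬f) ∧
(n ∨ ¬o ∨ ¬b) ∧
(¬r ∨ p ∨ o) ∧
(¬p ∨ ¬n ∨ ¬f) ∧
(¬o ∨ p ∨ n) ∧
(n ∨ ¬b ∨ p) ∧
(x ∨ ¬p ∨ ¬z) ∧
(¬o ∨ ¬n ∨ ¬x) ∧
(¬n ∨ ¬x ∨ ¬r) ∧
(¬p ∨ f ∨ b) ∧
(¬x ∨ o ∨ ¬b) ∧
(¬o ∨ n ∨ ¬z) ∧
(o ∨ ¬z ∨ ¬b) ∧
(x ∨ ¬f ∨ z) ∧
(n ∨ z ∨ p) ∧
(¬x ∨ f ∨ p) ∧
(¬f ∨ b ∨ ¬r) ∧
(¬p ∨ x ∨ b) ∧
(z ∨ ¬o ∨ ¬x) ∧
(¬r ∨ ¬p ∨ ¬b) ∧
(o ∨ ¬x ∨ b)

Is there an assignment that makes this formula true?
Yes

Yes, the formula is satisfiable.

One satisfying assignment is: f=False, x=False, r=False, b=False, n=False, o=False, z=True, p=False

Verification: With this assignment, all 24 clauses evaluate to true.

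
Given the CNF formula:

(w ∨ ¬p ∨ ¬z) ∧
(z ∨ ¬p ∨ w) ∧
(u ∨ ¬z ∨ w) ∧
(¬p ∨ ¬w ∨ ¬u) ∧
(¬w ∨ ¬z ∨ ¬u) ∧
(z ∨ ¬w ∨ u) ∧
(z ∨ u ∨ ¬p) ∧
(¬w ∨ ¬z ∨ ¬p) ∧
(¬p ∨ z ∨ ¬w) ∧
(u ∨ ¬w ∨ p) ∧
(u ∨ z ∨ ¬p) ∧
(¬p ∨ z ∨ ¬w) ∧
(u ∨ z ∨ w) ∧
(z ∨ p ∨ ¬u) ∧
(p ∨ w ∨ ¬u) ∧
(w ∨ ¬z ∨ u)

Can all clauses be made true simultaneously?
No

No, the formula is not satisfiable.

No assignment of truth values to the variables can make all 16 clauses true simultaneously.

The formula is UNSAT (unsatisfiable).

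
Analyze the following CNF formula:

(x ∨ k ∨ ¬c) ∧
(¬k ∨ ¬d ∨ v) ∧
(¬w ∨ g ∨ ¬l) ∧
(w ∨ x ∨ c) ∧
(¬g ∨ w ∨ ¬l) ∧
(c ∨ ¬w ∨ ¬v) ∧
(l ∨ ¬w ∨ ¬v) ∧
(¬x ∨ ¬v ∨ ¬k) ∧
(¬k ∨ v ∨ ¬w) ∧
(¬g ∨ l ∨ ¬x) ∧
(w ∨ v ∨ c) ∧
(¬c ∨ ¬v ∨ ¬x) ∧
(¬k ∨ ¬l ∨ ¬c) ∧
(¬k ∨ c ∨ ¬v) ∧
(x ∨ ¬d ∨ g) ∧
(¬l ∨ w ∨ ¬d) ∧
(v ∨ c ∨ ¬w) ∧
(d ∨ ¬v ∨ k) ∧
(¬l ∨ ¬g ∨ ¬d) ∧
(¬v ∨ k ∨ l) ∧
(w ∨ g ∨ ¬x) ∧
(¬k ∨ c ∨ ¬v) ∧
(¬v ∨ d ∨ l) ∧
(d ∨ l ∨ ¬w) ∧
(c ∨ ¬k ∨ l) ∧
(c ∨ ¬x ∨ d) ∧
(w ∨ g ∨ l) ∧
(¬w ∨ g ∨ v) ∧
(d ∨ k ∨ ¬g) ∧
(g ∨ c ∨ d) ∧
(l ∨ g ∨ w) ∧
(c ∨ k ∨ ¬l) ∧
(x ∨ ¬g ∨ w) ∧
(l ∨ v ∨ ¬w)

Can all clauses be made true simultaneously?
No

No, the formula is not satisfiable.

No assignment of truth values to the variables can make all 34 clauses true simultaneously.

The formula is UNSAT (unsatisfiable).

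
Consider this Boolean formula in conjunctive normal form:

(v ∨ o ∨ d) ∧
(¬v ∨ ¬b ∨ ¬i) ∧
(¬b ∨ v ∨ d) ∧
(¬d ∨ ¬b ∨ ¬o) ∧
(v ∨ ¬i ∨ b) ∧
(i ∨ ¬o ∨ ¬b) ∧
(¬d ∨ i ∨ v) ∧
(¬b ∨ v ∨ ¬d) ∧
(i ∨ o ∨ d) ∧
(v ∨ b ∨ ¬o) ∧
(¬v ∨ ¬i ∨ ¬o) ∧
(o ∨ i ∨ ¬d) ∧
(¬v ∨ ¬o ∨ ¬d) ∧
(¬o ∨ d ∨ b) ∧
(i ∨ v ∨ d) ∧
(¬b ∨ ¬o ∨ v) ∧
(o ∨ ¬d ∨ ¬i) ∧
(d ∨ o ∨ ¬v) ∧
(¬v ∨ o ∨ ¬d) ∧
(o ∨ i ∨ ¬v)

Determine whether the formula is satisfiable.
No

No, the formula is not satisfiable.

No assignment of truth values to the variables can make all 20 clauses true simultaneously.

The formula is UNSAT (unsatisfiable).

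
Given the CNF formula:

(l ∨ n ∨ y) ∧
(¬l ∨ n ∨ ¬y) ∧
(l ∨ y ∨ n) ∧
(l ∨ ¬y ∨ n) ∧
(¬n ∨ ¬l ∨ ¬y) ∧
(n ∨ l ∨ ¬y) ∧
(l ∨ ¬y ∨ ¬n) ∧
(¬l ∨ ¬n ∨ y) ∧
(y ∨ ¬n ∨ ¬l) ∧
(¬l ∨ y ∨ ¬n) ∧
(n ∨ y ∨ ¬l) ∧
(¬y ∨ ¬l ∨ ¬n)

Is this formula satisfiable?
Yes

Yes, the formula is satisfiable.

One satisfying assignment is: l=False, y=False, n=True

Verification: With this assignment, all 12 clauses evaluate to true.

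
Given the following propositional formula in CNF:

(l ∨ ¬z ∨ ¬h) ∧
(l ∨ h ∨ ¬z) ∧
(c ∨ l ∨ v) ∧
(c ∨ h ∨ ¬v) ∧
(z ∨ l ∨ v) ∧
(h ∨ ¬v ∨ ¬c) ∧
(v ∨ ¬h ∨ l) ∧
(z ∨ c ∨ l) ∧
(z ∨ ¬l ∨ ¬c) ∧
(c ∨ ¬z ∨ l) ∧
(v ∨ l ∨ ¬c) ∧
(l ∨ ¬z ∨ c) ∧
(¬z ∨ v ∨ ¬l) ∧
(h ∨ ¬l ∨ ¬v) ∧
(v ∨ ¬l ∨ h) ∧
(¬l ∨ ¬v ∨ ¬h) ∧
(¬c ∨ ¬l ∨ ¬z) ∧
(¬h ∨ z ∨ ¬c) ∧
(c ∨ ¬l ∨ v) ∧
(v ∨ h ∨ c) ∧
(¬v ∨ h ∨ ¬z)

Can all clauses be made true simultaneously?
No

No, the formula is not satisfiable.

No assignment of truth values to the variables can make all 21 clauses true simultaneously.

The formula is UNSAT (unsatisfiable).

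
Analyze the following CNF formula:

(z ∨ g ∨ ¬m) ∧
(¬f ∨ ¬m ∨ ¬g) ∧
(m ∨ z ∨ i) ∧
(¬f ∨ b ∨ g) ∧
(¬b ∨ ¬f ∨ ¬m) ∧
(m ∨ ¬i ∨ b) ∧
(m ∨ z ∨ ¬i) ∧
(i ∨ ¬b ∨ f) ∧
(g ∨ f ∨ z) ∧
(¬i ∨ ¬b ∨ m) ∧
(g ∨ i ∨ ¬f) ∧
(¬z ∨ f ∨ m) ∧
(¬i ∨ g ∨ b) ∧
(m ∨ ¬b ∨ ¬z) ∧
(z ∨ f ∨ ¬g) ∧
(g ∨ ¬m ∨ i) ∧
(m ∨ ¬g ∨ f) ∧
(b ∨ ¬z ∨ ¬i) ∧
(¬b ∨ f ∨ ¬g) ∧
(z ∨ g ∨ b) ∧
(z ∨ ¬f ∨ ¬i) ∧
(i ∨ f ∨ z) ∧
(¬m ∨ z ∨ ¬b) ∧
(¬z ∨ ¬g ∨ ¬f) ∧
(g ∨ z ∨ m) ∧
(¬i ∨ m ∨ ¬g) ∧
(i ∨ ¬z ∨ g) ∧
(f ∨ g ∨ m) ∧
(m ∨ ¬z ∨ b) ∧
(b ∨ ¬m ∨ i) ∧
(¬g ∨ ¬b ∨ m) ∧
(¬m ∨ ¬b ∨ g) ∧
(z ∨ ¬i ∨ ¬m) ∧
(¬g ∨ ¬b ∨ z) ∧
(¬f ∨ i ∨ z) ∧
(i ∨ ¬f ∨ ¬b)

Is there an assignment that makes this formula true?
No

No, the formula is not satisfiable.

No assignment of truth values to the variables can make all 36 clauses true simultaneously.

The formula is UNSAT (unsatisfiable).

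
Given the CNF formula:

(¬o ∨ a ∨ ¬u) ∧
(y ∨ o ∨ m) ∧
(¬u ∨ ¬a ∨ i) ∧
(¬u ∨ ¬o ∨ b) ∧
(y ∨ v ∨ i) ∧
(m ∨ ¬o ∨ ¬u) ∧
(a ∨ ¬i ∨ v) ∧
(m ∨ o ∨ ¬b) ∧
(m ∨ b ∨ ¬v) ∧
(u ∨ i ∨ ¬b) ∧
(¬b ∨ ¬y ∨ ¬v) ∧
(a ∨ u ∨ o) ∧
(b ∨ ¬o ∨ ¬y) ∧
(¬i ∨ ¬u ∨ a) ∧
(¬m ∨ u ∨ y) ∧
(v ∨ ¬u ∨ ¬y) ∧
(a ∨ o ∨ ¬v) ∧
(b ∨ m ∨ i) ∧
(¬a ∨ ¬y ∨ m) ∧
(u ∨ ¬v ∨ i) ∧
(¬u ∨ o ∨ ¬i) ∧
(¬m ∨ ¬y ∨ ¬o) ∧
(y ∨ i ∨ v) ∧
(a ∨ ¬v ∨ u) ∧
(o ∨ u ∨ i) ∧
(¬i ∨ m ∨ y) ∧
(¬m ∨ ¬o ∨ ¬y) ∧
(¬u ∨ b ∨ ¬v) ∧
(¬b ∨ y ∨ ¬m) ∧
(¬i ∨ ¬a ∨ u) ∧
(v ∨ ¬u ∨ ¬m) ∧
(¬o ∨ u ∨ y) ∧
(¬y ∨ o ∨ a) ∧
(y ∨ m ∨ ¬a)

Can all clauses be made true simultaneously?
No

No, the formula is not satisfiable.

No assignment of truth values to the variables can make all 34 clauses true simultaneously.

The formula is UNSAT (unsatisfiable).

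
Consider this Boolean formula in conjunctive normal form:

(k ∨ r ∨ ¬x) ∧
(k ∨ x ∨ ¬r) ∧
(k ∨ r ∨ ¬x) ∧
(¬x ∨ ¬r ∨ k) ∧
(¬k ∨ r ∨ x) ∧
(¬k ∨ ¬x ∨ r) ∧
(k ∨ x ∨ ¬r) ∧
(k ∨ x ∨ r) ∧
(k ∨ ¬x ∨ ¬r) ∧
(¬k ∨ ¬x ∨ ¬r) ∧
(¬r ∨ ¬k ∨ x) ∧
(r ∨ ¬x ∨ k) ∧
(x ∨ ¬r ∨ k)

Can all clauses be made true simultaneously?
No

No, the formula is not satisfiable.

No assignment of truth values to the variables can make all 13 clauses true simultaneously.

The formula is UNSAT (unsatisfiable).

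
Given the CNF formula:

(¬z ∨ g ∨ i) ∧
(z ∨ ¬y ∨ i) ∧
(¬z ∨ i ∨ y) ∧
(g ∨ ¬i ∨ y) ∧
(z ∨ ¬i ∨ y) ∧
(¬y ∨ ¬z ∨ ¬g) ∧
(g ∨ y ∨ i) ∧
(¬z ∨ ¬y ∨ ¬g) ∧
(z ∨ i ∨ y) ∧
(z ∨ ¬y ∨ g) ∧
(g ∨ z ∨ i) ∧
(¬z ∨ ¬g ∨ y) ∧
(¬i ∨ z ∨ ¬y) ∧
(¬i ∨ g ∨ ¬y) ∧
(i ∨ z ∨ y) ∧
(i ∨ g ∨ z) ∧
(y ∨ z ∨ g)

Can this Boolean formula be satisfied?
No

No, the formula is not satisfiable.

No assignment of truth values to the variables can make all 17 clauses true simultaneously.

The formula is UNSAT (unsatisfiable).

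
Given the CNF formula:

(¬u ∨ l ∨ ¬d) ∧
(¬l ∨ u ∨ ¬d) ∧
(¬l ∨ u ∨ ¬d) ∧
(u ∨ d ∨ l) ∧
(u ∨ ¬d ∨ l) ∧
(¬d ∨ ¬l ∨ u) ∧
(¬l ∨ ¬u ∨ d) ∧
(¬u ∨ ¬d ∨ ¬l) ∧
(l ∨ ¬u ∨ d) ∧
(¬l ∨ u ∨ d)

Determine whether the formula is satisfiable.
No

No, the formula is not satisfiable.

No assignment of truth values to the variables can make all 10 clauses true simultaneously.

The formula is UNSAT (unsatisfiable).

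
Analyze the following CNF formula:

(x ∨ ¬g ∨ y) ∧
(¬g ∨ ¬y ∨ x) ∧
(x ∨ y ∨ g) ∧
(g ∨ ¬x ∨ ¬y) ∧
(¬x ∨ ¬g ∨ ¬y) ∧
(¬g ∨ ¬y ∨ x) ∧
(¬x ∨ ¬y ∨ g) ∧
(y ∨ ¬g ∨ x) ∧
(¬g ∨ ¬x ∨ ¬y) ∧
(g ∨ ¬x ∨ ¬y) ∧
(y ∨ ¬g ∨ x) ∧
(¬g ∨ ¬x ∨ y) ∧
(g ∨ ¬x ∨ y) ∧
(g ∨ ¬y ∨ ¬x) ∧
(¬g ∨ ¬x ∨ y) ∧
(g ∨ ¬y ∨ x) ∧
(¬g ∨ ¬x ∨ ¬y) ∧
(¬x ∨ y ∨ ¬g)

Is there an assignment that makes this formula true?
No

No, the formula is not satisfiable.

No assignment of truth values to the variables can make all 18 clauses true simultaneously.

The formula is UNSAT (unsatisfiable).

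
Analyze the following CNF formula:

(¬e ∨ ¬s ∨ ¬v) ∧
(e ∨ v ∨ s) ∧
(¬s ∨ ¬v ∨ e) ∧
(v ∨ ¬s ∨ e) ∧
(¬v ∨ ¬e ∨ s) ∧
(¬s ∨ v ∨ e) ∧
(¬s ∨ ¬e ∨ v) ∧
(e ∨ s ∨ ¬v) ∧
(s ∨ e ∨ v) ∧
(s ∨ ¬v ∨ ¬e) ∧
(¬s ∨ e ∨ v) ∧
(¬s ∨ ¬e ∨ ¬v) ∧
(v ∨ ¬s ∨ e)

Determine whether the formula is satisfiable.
Yes

Yes, the formula is satisfiable.

One satisfying assignment is: e=True, v=False, s=False

Verification: With this assignment, all 13 clauses evaluate to true.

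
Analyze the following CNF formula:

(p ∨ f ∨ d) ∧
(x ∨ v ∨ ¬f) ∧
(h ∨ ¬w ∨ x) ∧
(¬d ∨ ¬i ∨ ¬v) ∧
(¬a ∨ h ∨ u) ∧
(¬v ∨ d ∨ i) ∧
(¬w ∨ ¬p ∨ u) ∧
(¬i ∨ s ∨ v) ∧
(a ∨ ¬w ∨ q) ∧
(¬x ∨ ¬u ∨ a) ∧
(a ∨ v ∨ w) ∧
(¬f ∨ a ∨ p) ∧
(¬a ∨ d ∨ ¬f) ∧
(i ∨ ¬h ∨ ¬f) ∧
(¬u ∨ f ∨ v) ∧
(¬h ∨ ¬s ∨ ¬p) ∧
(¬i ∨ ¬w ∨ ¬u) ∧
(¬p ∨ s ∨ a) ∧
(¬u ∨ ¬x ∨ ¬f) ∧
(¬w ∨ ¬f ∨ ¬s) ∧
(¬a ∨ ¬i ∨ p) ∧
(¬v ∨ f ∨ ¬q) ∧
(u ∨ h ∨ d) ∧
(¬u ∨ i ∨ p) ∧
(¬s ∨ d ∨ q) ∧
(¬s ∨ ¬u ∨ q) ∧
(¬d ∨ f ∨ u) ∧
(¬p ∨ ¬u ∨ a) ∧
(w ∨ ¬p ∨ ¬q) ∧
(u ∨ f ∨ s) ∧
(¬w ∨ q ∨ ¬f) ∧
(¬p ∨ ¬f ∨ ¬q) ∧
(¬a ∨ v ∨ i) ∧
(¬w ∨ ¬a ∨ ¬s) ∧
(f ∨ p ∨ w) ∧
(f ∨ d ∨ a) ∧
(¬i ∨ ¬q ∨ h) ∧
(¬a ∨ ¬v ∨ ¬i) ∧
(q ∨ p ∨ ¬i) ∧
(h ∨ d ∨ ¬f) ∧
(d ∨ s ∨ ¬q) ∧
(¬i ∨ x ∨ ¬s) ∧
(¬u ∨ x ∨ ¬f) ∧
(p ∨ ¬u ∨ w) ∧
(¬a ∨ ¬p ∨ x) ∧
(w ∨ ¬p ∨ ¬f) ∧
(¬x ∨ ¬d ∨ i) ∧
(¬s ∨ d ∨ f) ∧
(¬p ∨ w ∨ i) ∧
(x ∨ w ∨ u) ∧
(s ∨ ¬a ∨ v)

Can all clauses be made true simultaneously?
No

No, the formula is not satisfiable.

No assignment of truth values to the variables can make all 51 clauses true simultaneously.

The formula is UNSAT (unsatisfiable).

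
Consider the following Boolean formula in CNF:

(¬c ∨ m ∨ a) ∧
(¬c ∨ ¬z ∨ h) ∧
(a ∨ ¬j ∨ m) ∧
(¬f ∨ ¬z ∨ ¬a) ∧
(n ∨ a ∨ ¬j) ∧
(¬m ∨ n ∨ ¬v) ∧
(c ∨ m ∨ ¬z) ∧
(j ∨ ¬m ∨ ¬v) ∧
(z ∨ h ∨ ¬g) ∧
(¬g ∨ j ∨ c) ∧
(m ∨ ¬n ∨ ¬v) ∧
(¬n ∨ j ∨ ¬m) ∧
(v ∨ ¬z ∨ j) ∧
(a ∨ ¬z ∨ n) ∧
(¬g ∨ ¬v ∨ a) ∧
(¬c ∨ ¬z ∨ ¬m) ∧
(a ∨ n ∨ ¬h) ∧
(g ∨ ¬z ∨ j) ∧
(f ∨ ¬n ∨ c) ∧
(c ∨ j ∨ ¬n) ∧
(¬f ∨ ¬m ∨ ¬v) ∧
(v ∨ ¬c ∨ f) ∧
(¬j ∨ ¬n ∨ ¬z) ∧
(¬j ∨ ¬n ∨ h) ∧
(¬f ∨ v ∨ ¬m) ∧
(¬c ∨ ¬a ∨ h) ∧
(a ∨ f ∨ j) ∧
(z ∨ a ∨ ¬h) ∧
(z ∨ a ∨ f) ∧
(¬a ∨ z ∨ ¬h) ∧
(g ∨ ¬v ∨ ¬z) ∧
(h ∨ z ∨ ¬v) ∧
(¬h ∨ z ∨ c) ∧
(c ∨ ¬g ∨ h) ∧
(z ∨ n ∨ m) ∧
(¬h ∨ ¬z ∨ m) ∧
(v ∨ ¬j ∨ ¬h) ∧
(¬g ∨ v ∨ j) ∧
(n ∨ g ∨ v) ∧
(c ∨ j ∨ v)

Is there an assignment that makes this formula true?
No

No, the formula is not satisfiable.

No assignment of truth values to the variables can make all 40 clauses true simultaneously.

The formula is UNSAT (unsatisfiable).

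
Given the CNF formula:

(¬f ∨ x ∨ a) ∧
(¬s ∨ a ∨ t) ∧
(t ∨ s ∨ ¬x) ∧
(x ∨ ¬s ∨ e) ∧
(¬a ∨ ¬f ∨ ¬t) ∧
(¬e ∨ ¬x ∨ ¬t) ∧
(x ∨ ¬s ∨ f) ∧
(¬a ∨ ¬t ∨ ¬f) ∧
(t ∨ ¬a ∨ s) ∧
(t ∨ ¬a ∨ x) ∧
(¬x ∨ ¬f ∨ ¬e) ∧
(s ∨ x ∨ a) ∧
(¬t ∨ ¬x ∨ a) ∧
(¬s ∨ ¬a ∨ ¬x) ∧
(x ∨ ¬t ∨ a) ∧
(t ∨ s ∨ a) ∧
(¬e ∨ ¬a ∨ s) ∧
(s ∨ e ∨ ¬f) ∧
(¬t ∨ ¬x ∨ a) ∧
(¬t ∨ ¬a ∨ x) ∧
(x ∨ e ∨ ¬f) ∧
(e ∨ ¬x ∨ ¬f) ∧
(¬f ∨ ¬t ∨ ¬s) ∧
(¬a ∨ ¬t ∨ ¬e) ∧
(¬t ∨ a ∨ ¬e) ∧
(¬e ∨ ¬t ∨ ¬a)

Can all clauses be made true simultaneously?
Yes

Yes, the formula is satisfiable.

One satisfying assignment is: t=True, x=True, s=False, a=True, f=False, e=False

Verification: With this assignment, all 26 clauses evaluate to true.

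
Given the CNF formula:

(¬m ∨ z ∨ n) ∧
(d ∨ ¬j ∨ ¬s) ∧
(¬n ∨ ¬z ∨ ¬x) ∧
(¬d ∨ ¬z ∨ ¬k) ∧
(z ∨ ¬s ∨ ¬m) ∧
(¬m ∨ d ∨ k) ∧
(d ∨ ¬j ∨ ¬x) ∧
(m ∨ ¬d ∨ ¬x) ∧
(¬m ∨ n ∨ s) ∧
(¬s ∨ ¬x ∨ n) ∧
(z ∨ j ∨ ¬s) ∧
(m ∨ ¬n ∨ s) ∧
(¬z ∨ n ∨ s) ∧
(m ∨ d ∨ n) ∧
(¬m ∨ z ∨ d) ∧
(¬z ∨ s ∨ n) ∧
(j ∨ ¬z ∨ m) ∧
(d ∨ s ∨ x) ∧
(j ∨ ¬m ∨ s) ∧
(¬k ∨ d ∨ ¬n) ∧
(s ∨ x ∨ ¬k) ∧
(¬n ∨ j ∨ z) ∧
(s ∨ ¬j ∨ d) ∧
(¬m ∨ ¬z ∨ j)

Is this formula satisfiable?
Yes

Yes, the formula is satisfiable.

One satisfying assignment is: d=True, x=False, m=False, j=False, n=False, z=False, s=False, k=False

Verification: With this assignment, all 24 clauses evaluate to true.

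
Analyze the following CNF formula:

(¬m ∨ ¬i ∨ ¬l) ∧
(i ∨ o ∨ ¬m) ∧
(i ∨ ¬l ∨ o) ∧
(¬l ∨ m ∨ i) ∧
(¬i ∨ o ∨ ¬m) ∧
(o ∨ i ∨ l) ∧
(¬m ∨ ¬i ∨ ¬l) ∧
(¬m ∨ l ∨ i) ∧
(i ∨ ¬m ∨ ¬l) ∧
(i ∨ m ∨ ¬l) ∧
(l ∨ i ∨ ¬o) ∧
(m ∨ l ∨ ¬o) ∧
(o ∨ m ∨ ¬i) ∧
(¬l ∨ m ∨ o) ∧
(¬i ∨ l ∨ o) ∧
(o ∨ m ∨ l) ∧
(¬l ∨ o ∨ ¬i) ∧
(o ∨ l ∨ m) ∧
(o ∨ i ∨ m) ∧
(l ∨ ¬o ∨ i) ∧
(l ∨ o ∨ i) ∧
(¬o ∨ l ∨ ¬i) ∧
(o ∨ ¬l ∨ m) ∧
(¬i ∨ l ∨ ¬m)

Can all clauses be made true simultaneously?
Yes

Yes, the formula is satisfiable.

One satisfying assignment is: m=False, i=True, l=True, o=True

Verification: With this assignment, all 24 clauses evaluate to true.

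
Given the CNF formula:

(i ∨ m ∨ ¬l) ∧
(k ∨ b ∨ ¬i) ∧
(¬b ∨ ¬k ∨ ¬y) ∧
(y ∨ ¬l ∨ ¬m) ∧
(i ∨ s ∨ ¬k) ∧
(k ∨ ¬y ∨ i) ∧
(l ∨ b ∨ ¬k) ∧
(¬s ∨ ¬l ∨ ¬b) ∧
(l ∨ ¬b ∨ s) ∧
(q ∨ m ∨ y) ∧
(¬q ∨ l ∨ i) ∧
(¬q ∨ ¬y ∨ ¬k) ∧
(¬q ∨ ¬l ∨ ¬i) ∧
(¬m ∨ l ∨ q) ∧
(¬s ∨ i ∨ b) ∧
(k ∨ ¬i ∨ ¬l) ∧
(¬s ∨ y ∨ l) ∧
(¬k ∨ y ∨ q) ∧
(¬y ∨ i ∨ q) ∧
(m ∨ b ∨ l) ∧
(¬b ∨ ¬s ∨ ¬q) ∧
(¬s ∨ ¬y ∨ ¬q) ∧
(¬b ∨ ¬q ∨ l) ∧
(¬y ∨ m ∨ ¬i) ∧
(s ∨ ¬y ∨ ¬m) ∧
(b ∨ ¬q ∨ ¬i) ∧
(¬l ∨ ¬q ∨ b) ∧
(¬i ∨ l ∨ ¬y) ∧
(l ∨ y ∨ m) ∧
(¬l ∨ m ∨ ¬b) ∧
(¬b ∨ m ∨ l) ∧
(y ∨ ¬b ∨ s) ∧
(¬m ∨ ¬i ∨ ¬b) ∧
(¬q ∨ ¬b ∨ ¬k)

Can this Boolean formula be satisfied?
Yes

Yes, the formula is satisfiable.

One satisfying assignment is: k=True, m=True, y=True, b=False, s=True, q=False, l=True, i=True

Verification: With this assignment, all 34 clauses evaluate to true.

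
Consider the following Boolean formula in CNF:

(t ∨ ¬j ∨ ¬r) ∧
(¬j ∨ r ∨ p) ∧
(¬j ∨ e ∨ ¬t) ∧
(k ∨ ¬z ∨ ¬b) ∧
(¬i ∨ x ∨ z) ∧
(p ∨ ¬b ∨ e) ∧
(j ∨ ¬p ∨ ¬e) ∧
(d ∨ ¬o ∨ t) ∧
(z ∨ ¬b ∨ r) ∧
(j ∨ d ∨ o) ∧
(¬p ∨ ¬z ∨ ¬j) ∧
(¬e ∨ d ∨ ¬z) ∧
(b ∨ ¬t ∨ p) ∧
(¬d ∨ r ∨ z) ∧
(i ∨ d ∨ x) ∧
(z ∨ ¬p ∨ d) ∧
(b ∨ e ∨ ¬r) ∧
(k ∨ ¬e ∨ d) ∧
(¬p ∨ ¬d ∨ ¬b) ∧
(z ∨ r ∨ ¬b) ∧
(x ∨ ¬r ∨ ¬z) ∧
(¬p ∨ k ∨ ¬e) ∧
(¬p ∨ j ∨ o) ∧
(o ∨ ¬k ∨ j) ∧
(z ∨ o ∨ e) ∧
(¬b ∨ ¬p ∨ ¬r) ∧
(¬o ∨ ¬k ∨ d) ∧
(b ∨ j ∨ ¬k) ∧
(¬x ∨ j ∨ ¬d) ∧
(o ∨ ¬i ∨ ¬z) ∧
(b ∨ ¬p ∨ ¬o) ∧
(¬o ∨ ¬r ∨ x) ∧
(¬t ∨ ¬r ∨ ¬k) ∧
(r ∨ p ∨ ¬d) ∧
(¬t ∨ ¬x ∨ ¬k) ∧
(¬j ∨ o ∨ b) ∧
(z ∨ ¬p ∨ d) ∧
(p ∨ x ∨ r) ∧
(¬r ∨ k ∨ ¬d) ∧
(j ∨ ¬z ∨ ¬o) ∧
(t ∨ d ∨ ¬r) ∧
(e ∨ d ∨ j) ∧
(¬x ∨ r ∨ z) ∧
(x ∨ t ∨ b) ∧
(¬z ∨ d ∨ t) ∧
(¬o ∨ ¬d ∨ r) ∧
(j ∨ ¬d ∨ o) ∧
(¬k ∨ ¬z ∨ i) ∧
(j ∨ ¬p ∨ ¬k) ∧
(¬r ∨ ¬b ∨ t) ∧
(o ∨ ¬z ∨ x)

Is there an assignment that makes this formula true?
No

No, the formula is not satisfiable.

No assignment of truth values to the variables can make all 51 clauses true simultaneously.

The formula is UNSAT (unsatisfiable).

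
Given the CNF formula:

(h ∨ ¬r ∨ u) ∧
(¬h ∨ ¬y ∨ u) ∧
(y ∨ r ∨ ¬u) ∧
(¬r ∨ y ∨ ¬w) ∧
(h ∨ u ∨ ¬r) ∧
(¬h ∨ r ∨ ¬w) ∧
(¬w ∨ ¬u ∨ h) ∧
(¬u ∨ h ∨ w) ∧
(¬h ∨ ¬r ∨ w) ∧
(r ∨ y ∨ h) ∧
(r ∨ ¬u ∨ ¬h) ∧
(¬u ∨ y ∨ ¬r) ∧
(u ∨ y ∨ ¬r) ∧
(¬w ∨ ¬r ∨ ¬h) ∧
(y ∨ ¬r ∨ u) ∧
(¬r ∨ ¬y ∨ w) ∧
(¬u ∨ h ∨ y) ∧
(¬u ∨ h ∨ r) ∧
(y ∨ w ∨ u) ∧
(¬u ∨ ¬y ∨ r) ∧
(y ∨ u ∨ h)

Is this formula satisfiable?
Yes

Yes, the formula is satisfiable.

One satisfying assignment is: u=False, y=True, w=False, h=False, r=False

Verification: With this assignment, all 21 clauses evaluate to true.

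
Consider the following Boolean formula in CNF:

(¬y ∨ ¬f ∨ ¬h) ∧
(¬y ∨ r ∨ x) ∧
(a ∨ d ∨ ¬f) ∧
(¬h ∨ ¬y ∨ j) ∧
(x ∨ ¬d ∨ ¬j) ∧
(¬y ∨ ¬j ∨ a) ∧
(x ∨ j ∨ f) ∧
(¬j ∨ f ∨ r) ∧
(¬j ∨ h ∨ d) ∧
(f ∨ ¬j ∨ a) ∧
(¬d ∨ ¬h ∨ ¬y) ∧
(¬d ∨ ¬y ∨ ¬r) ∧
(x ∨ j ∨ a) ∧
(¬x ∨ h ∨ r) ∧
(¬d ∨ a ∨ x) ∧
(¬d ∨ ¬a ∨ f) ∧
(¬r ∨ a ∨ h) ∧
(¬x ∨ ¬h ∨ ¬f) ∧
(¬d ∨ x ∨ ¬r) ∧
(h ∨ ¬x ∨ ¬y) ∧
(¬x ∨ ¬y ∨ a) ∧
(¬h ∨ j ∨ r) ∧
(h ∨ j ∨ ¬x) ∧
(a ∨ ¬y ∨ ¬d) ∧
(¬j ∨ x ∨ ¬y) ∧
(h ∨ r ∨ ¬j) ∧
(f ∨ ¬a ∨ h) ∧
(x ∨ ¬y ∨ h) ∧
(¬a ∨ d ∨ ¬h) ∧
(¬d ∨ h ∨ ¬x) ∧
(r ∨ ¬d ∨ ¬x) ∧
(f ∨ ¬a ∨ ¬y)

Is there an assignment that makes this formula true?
Yes

Yes, the formula is satisfiable.

One satisfying assignment is: f=False, d=False, y=False, a=False, h=True, j=False, r=True, x=True

Verification: With this assignment, all 32 clauses evaluate to true.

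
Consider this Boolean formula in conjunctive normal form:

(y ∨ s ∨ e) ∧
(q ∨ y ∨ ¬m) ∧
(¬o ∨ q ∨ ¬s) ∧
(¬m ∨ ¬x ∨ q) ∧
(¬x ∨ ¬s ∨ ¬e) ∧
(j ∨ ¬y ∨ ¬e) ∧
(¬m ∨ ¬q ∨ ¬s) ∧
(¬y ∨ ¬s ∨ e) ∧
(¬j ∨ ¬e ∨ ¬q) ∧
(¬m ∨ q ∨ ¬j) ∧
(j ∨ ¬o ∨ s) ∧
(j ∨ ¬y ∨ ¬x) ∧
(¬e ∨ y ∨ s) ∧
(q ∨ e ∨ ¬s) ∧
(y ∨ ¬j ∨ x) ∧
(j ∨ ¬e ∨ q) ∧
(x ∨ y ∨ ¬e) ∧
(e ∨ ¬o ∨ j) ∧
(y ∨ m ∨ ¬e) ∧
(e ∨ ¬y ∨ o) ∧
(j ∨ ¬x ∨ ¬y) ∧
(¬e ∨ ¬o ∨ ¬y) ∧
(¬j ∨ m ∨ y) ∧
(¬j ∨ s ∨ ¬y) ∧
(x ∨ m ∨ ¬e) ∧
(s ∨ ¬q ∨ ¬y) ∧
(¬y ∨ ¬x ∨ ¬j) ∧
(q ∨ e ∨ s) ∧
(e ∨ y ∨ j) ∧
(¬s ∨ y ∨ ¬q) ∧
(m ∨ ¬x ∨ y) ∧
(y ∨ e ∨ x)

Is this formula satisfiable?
No

No, the formula is not satisfiable.

No assignment of truth values to the variables can make all 32 clauses true simultaneously.

The formula is UNSAT (unsatisfiable).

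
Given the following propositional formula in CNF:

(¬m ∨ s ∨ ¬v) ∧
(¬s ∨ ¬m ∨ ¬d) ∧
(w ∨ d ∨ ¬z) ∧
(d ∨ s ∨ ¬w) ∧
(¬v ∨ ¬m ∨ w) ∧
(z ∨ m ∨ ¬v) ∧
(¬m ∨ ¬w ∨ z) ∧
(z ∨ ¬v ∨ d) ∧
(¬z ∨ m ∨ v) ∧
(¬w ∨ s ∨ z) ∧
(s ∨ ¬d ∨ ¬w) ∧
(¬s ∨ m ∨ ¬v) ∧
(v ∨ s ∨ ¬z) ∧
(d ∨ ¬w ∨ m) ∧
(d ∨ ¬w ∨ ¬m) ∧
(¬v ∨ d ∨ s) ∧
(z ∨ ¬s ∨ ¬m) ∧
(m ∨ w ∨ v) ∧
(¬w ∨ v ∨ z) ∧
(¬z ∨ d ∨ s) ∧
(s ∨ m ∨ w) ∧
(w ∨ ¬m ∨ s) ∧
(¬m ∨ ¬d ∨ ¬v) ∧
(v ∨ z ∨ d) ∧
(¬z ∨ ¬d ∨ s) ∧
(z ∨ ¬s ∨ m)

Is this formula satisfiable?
No

No, the formula is not satisfiable.

No assignment of truth values to the variables can make all 26 clauses true simultaneously.

The formula is UNSAT (unsatisfiable).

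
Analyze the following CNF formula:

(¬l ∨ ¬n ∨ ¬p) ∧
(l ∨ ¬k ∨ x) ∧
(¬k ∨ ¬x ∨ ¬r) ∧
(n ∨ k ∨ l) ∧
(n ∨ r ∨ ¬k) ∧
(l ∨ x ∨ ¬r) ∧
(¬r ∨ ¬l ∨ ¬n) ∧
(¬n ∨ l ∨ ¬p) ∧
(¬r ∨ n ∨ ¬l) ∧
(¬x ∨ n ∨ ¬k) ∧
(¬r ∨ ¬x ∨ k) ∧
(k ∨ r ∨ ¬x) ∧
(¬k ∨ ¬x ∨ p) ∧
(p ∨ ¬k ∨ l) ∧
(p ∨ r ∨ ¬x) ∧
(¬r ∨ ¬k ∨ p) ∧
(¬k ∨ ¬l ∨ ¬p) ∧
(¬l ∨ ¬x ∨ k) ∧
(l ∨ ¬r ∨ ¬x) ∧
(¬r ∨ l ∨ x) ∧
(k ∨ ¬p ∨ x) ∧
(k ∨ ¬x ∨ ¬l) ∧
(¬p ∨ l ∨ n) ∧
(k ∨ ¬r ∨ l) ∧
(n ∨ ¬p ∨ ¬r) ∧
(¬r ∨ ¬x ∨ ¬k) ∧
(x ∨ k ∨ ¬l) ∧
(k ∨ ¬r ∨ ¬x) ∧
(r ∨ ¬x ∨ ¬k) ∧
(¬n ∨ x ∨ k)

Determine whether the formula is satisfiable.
Yes

Yes, the formula is satisfiable.

One satisfying assignment is: x=False, k=True, n=True, r=False, p=False, l=True

Verification: With this assignment, all 30 clauses evaluate to true.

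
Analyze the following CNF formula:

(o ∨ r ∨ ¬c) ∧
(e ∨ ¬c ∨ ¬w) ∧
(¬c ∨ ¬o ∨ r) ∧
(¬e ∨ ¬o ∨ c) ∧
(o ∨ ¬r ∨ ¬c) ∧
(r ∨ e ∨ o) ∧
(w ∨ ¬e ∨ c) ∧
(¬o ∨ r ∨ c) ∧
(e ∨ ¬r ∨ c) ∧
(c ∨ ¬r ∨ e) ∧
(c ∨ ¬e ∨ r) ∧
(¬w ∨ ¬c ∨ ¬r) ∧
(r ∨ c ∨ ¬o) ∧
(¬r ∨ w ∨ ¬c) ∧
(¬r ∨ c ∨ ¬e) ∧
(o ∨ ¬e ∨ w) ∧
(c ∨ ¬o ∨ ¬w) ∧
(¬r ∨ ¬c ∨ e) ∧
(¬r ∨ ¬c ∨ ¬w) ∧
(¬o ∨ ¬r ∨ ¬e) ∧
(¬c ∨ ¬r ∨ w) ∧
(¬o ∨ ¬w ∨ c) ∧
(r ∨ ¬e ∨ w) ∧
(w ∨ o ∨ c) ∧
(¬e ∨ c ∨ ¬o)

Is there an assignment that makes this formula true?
No

No, the formula is not satisfiable.

No assignment of truth values to the variables can make all 25 clauses true simultaneously.

The formula is UNSAT (unsatisfiable).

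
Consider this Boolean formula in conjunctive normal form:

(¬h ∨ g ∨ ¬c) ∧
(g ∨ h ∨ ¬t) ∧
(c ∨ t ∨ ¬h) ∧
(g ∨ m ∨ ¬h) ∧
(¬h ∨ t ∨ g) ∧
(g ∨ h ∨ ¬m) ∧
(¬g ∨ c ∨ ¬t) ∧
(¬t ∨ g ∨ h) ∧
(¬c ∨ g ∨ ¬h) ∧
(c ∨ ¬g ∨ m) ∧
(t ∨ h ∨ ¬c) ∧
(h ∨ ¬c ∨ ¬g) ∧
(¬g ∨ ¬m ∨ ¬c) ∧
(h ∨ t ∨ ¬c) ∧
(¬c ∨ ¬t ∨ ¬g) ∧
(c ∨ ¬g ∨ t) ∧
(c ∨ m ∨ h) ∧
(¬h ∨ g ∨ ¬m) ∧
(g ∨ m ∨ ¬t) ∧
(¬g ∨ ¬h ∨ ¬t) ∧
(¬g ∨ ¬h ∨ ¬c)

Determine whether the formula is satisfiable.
No

No, the formula is not satisfiable.

No assignment of truth values to the variables can make all 21 clauses true simultaneously.

The formula is UNSAT (unsatisfiable).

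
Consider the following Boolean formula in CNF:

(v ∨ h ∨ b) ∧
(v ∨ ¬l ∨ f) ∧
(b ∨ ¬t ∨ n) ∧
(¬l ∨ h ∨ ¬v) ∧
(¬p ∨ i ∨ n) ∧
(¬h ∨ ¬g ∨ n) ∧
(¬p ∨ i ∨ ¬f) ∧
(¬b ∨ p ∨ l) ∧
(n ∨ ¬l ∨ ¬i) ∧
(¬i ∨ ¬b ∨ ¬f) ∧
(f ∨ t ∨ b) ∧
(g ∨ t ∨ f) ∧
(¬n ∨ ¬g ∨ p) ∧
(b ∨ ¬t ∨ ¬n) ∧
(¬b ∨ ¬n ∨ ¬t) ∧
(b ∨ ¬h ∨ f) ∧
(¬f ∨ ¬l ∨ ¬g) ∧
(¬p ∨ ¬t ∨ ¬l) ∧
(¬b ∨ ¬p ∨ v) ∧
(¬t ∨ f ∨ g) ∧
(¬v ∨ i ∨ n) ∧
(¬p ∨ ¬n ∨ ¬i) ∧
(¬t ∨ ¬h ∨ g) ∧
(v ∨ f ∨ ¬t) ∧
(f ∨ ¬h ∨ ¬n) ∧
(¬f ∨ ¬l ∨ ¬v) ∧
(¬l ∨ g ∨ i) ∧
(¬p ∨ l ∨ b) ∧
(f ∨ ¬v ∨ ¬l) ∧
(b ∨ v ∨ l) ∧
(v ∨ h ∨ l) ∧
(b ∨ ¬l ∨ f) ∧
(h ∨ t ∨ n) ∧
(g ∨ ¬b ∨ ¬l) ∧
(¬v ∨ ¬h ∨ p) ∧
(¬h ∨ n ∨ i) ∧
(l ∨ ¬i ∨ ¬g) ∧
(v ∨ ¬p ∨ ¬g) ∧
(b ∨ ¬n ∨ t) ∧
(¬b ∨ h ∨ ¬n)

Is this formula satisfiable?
No

No, the formula is not satisfiable.

No assignment of truth values to the variables can make all 40 clauses true simultaneously.

The formula is UNSAT (unsatisfiable).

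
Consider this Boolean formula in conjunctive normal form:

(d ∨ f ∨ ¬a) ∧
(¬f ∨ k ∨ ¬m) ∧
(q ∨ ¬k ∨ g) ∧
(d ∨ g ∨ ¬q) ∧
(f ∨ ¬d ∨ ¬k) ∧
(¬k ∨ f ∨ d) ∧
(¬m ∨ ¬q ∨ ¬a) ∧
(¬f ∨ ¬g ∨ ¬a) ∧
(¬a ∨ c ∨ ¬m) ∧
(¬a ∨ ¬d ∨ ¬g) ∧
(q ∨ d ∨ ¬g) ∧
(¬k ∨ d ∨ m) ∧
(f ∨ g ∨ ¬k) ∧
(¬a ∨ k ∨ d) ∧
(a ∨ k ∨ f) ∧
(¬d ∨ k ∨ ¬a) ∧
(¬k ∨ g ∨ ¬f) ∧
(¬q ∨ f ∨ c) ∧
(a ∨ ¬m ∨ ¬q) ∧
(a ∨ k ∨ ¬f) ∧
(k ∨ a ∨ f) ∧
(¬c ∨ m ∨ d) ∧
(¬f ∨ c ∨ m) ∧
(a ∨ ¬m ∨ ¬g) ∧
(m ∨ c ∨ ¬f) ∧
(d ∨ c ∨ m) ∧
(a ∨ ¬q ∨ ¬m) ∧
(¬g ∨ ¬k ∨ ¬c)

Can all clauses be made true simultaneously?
No

No, the formula is not satisfiable.

No assignment of truth values to the variables can make all 28 clauses true simultaneously.

The formula is UNSAT (unsatisfiable).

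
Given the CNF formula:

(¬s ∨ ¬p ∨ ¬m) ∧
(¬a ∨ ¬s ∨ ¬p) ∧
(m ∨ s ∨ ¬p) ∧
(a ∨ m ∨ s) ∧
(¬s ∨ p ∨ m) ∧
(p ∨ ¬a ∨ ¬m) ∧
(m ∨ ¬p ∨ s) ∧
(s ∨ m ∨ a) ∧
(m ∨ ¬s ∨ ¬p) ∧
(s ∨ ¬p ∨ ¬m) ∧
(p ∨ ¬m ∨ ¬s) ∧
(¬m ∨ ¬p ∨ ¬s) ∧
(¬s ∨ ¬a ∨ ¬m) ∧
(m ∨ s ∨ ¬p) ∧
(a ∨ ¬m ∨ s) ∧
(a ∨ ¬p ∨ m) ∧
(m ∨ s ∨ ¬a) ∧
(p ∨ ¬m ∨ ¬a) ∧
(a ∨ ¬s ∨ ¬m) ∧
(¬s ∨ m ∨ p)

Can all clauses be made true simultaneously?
No

No, the formula is not satisfiable.

No assignment of truth values to the variables can make all 20 clauses true simultaneously.

The formula is UNSAT (unsatisfiable).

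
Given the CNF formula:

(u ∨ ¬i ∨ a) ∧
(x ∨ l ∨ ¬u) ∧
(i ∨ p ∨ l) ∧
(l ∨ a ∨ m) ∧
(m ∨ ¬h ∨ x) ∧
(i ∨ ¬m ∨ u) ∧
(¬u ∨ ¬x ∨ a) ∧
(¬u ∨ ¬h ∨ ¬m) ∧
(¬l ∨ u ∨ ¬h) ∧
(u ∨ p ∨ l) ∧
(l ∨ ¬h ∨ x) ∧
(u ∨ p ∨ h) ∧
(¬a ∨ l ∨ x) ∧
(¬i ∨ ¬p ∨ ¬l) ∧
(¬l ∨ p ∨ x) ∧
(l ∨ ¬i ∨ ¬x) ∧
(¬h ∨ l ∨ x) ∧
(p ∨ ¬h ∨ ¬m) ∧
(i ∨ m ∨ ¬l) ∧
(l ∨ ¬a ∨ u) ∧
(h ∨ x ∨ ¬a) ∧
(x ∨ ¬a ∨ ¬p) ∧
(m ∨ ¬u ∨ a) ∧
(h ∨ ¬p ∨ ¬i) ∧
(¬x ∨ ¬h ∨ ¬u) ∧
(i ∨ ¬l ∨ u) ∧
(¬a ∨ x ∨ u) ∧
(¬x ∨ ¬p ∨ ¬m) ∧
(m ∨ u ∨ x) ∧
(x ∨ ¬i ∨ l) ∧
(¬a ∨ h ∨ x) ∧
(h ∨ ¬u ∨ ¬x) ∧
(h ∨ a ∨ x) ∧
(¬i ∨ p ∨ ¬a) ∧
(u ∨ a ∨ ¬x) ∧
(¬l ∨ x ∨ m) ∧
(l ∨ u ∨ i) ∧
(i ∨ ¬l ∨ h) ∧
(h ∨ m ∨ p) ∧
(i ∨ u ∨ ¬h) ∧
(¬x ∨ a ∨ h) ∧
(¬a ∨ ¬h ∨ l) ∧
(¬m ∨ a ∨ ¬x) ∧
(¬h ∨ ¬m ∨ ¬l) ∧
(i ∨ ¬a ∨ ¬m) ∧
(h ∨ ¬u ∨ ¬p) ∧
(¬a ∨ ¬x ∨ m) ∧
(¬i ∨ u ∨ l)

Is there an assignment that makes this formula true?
No

No, the formula is not satisfiable.

No assignment of truth values to the variables can make all 48 clauses true simultaneously.

The formula is UNSAT (unsatisfiable).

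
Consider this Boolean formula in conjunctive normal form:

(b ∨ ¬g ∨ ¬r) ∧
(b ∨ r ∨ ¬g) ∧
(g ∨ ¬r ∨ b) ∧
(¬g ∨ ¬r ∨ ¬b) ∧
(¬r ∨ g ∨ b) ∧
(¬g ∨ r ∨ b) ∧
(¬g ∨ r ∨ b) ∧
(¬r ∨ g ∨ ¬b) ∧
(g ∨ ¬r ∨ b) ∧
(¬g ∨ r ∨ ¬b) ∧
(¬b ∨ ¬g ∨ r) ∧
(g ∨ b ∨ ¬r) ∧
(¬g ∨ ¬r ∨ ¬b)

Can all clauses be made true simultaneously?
Yes

Yes, the formula is satisfiable.

One satisfying assignment is: b=False, r=False, g=False

Verification: With this assignment, all 13 clauses evaluate to true.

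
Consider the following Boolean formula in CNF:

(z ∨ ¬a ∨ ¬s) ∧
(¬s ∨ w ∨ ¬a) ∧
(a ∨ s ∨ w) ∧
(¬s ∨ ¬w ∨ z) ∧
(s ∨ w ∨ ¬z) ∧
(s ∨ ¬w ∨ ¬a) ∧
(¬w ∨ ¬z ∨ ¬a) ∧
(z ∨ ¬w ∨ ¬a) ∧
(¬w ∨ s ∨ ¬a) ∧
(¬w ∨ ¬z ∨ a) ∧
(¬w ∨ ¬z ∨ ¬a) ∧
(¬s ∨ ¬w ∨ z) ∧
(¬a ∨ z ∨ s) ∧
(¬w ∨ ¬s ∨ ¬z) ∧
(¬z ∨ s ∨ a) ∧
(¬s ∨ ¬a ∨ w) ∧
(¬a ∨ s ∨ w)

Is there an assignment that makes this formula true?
Yes

Yes, the formula is satisfiable.

One satisfying assignment is: z=False, w=False, a=False, s=True

Verification: With this assignment, all 17 clauses evaluate to true.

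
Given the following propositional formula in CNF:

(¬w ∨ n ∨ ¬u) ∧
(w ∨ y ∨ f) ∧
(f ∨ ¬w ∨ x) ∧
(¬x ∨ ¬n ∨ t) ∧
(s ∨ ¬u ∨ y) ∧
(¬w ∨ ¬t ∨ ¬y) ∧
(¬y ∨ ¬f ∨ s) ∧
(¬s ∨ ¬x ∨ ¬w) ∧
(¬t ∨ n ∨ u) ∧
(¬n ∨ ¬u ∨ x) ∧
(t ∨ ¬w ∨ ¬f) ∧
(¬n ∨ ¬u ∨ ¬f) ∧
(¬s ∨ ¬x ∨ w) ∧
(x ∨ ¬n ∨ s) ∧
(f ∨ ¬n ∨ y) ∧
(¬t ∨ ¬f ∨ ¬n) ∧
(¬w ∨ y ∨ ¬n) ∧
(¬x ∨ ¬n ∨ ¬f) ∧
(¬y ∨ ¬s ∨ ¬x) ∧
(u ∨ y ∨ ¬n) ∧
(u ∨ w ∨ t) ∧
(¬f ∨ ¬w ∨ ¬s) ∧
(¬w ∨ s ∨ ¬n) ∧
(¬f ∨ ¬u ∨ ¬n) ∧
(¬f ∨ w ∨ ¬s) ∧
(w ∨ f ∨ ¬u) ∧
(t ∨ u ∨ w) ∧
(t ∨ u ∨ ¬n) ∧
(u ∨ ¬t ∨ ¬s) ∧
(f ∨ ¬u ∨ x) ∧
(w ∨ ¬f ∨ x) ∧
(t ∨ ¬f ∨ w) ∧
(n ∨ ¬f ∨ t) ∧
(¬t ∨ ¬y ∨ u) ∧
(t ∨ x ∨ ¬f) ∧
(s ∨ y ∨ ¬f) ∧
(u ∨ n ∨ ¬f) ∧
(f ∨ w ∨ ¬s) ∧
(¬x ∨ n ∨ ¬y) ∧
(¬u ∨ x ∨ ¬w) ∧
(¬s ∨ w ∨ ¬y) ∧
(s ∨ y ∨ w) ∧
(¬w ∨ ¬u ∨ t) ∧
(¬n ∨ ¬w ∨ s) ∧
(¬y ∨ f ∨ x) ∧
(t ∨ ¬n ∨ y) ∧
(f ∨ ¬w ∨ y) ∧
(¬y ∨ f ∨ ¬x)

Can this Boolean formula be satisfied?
No

No, the formula is not satisfiable.

No assignment of truth values to the variables can make all 48 clauses true simultaneously.

The formula is UNSAT (unsatisfiable).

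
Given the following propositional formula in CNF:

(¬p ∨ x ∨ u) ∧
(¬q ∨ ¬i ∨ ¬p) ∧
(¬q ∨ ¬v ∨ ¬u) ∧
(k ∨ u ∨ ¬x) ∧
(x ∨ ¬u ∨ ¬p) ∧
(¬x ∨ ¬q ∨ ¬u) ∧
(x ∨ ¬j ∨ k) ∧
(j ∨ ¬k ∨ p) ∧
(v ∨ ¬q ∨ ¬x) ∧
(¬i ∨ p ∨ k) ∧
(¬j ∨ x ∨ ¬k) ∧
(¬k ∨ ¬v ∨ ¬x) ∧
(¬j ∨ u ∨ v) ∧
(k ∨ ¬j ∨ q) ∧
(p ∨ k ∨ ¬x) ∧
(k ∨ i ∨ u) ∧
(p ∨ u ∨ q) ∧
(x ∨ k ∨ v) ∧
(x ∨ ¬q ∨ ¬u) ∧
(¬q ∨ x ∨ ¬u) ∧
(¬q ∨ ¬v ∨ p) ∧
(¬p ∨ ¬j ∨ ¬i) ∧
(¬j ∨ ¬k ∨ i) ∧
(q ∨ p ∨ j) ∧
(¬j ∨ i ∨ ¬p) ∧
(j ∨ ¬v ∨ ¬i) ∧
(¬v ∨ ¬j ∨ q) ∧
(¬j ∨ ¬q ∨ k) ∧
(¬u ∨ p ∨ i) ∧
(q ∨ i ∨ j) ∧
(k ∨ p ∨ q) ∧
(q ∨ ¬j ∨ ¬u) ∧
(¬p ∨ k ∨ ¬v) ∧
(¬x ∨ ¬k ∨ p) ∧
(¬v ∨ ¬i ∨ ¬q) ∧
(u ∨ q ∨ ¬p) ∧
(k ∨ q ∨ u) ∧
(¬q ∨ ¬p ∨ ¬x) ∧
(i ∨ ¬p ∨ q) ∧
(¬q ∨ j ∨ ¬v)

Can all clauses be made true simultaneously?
Yes

Yes, the formula is satisfiable.

One satisfying assignment is: j=False, x=True, q=False, u=True, p=True, v=False, k=False, i=True

Verification: With this assignment, all 40 clauses evaluate to true.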